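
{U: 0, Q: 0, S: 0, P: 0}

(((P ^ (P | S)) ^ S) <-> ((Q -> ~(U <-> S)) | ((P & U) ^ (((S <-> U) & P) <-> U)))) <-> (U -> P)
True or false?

P | S = 0 | 0 = 0
P ^ (P | S) = 0 ^ 0 = 0
(P ^ (P | S)) ^ S = 0 ^ 0 = 0
U <-> S = 0 <-> 0 = 1
~(U <-> S) = ~1 = 0
Q -> ~(U <-> S) = 0 -> 0 = 1
P & U = 0 & 0 = 0
S <-> U = 0 <-> 0 = 1
(S <-> U) & P = 1 & 0 = 0
((S <-> U) & P) <-> U = 0 <-> 0 = 1
(P & U) ^ (((S <-> U) & P) <-> U) = 0 ^ 1 = 1
(Q -> ~(U <-> S)) | ((P & U) ^ (((S <-> U) & P) <-> U)) = 1 | 1 = 1
((P ^ (P | S)) ^ S) <-> ((Q -> ~(U <-> S)) | ((P & U) ^ (((S <-> U) & P) <-> U))) = 0 <-> 1 = 0
U -> P = 0 -> 0 = 1
(((P ^ (P | S)) ^ S) <-> ((Q -> ~(U <-> S)) | ((P & U) ^ (((S <-> U) & P) <-> U)))) <-> (U -> P) = 0 <-> 1 = 0

0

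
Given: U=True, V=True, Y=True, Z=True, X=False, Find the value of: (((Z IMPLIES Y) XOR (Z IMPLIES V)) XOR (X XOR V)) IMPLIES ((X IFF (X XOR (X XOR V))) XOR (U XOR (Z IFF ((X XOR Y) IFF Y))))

Z IMPLIES Y = True IMPLIES True = True
Z IMPLIES V = True IMPLIES True = True
(Z IMPLIES Y) XOR (Z IMPLIES V) = True XOR True = False
X XOR V = False XOR True = True
((Z IMPLIES Y) XOR (Z IMPLIES V)) XOR (X XOR V) = False XOR True = True
X XOR V = False XOR True = True
X XOR (X XOR V) = False XOR True = True
X IFF (X XOR (X XOR V)) = False IFF True = False
X XOR Y = False XOR True = True
(X XOR Y) IFF Y = True IFF True = True
Z IFF ((X XOR Y) IFF Y) = True IFF True = True
U XOR (Z IFF ((X XOR Y) IFF Y)) = True XOR True = False
(X IFF (X XOR (X XOR V))) XOR (U XOR (Z IFF ((X XOR Y) IFF Y))) = False XOR False = False
(((Z IMPLIES Y) XOR (Z IMPLIES V)) XOR (X XOR V)) IMPLIES ((X IFF (X XOR (X XOR V))) XOR (U XOR (Z IFF ((X XOR Y) IFF Y)))) = True IMPLIES False = False

False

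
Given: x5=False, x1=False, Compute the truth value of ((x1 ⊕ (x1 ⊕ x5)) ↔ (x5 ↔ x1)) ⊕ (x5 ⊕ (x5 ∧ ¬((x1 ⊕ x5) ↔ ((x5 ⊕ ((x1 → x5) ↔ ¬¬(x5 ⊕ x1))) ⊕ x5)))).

Substituting x5=False, x1=False:
x1 ⊕ x5 = False ⊕ False = False
x1 ⊕ (x1 ⊕ x5) = False ⊕ False = False
x5 ↔ x1 = False ↔ False = True
(x1 ⊕ (x1 ⊕ x5)) ↔ (x5 ↔ x1) = False ↔ True = False
x1 ⊕ x5 = False ⊕ False = False
x1 → x5 = False → False = True
x5 ⊕ x1 = False ⊕ False = False
¬(x5 ⊕ x1) = ¬False = True
¬¬(x5 ⊕ x1) = ¬True = False
(x1 → x5) ↔ ¬¬(x5 ⊕ x1) = True ↔ False = False
x5 ⊕ ((x1 → x5) ↔ ¬¬(x5 ⊕ x1)) = False ⊕ False = False
(x5 ⊕ ((x1 → x5) ↔ ¬¬(x5 ⊕ x1))) ⊕ x5 = False ⊕ False = False
(x1 ⊕ x5) ↔ ((x5 ⊕ ((x1 → x5) ↔ ¬¬(x5 ⊕ x1))) ⊕ x5) = False ↔ False = True
¬((x1 ⊕ x5) ↔ ((x5 ⊕ ((x1 → x5) ↔ ¬¬(x5 ⊕ x1))) ⊕ x5)) = ¬True = False
x5 ∧ ¬((x1 ⊕ x5) ↔ ((x5 ⊕ ((x1 → x5) ↔ ¬¬(x5 ⊕ x1))) ⊕ x5)) = False ∧ False = False
x5 ⊕ (x5 ∧ ¬((x1 ⊕ x5) ↔ ((x5 ⊕ ((x1 → x5) ↔ ¬¬(x5 ⊕ x1))) ⊕ x5))) = False ⊕ False = False
((x1 ⊕ (x1 ⊕ x5)) ↔ (x5 ↔ x1)) ⊕ (x5 ⊕ (x5 ∧ ¬((x1 ⊕ x5) ↔ ((x5 ⊕ ((x1 → x5) ↔ ¬¬(x5 ⊕ x1))) ⊕ x5)))) = False ⊕ False = False

False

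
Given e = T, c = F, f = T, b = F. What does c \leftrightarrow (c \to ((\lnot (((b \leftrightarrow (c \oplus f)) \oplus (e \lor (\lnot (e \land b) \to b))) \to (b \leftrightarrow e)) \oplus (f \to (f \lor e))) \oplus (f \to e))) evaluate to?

F

c \oplus f = F \oplus T = T
b \leftrightarrow (c \oplus f) = F \leftrightarrow T = F
e \land b = T \land F = F
\lnot (e \land b) = \lnot F = T
\lnot (e \land b) \to b = T \to F = F
e \lor (\lnot (e \land b) \to b) = T \lor F = T
(b \leftrightarrow (c \oplus f)) \oplus (e \lor (\lnot (e \land b) \to b)) = F \oplus T = T
b \leftrightarrow e = F \leftrightarrow T = F
((b \leftrightarrow (c \oplus f)) \oplus (e \lor (\lnot (e \land b) \to b))) \to (b \leftrightarrow e) = T \to F = F
\lnot (((b \leftrightarrow (c \oplus f)) \oplus (e \lor (\lnot (e \land b) \to b))) \to (b \leftrightarrow e)) = \lnot F = T
f \lor e = T \lor T = T
f \to (f \lor e) = T \to T = T
\lnot (((b \leftrightarrow (c \oplus f)) \oplus (e \lor (\lnot (e \land b) \to b))) \to (b \leftrightarrow e)) \oplus (f \to (f \lor e)) = T \oplus T = F
f \to e = T \to T = T
(\lnot (((b \leftrightarrow (c \oplus f)) \oplus (e \lor (\lnot (e \land b) \to b))) \to (b \leftrightarrow e)) \oplus (f \to (f \lor e))) \oplus (f \to e) = F \oplus T = T
c \to ((\lnot (((b \leftrightarrow (c \oplus f)) \oplus (e \lor (\lnot (e \land b) \to b))) \to (b \leftrightarrow e)) \oplus (f \to (f \lor e))) \oplus (f \to e)) = F \to T = T
c \leftrightarrow (c \to ((\lnot (((b \leftrightarrow (c \oplus f)) \oplus (e \lor (\lnot (e \land b) \to b))) \to (b \leftrightarrow e)) \oplus (f \to (f \lor e))) \oplus (f \to e))) = F \leftrightarrow T = F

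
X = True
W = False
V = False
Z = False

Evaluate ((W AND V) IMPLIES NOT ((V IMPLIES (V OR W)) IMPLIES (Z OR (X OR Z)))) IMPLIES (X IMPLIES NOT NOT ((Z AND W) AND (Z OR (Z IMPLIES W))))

False

W AND V = False AND False = False
V OR W = False OR False = False
V IMPLIES (V OR W) = False IMPLIES False = True
X OR Z = True OR False = True
Z OR (X OR Z) = False OR True = True
(V IMPLIES (V OR W)) IMPLIES (Z OR (X OR Z)) = True IMPLIES True = True
NOT ((V IMPLIES (V OR W)) IMPLIES (Z OR (X OR Z))) = NOT True = False
(W AND V) IMPLIES NOT ((V IMPLIES (V OR W)) IMPLIES (Z OR (X OR Z))) = False IMPLIES False = True
Z AND W = False AND False = False
Z IMPLIES W = False IMPLIES False = True
Z OR (Z IMPLIES W) = False OR True = True
(Z AND W) AND (Z OR (Z IMPLIES W)) = False AND True = False
NOT ((Z AND W) AND (Z OR (Z IMPLIES W))) = NOT False = True
NOT NOT ((Z AND W) AND (Z OR (Z IMPLIES W))) = NOT True = False
X IMPLIES NOT NOT ((Z AND W) AND (Z OR (Z IMPLIES W))) = True IMPLIES False = False
((W AND V) IMPLIES NOT ((V IMPLIES (V OR W)) IMPLIES (Z OR (X OR Z)))) IMPLIES (X IMPLIES NOT NOT ((Z AND W) AND (Z OR (Z IMPLIES W)))) = True IMPLIES False = False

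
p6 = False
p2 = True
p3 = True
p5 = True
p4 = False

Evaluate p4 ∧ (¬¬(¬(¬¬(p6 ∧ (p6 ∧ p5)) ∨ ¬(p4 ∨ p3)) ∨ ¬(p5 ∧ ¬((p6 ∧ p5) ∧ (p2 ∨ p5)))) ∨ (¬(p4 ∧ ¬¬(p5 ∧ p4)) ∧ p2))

False

Substituting p6=False, p2=True, p3=True, p5=True, p4=False:
p6 ∧ p5 = False ∧ True = False
p6 ∧ (p6 ∧ p5) = False ∧ False = False
¬(p6 ∧ (p6 ∧ p5)) = ¬False = True
¬¬(p6 ∧ (p6 ∧ p5)) = ¬True = False
p4 ∨ p3 = False ∨ True = True
¬(p4 ∨ p3) = ¬True = False
¬¬(p6 ∧ (p6 ∧ p5)) ∨ ¬(p4 ∨ p3) = False ∨ False = False
¬(¬¬(p6 ∧ (p6 ∧ p5)) ∨ ¬(p4 ∨ p3)) = ¬False = True
p6 ∧ p5 = False ∧ True = False
p2 ∨ p5 = True ∨ True = True
(p6 ∧ p5) ∧ (p2 ∨ p5) = False ∧ True = False
¬((p6 ∧ p5) ∧ (p2 ∨ p5)) = ¬False = True
p5 ∧ ¬((p6 ∧ p5) ∧ (p2 ∨ p5)) = True ∧ True = True
¬(p5 ∧ ¬((p6 ∧ p5) ∧ (p2 ∨ p5))) = ¬True = False
¬(¬¬(p6 ∧ (p6 ∧ p5)) ∨ ¬(p4 ∨ p3)) ∨ ¬(p5 ∧ ¬((p6 ∧ p5) ∧ (p2 ∨ p5))) = True ∨ False = True
¬(¬(¬¬(p6 ∧ (p6 ∧ p5)) ∨ ¬(p4 ∨ p3)) ∨ ¬(p5 ∧ ¬((p6 ∧ p5) ∧ (p2 ∨ p5)))) = ¬True = False
¬¬(¬(¬¬(p6 ∧ (p6 ∧ p5)) ∨ ¬(p4 ∨ p3)) ∨ ¬(p5 ∧ ¬((p6 ∧ p5) ∧ (p2 ∨ p5)))) = ¬False = True
p5 ∧ p4 = True ∧ False = False
¬(p5 ∧ p4) = ¬False = True
¬¬(p5 ∧ p4) = ¬True = False
p4 ∧ ¬¬(p5 ∧ p4) = False ∧ False = False
¬(p4 ∧ ¬¬(p5 ∧ p4)) = ¬False = True
¬(p4 ∧ ¬¬(p5 ∧ p4)) ∧ p2 = True ∧ True = True
¬¬(¬(¬¬(p6 ∧ (p6 ∧ p5)) ∨ ¬(p4 ∨ p3)) ∨ ¬(p5 ∧ ¬((p6 ∧ p5) ∧ (p2 ∨ p5)))) ∨ (¬(p4 ∧ ¬¬(p5 ∧ p4)) ∧ p2) = True ∨ True = True
p4 ∧ (¬¬(¬(¬¬(p6 ∧ (p6 ∧ p5)) ∨ ¬(p4 ∨ p3)) ∨ ¬(p5 ∧ ¬((p6 ∧ p5) ∧ (p2 ∨ p5)))) ∨ (¬(p4 ∧ ¬¬(p5 ∧ p4)) ∧ p2)) = False ∧ True = False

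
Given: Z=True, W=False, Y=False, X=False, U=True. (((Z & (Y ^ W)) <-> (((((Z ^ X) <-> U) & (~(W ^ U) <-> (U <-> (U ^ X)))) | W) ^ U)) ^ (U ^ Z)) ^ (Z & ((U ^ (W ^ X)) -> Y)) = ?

False

Y ^ W = False ^ False = False
Z & (Y ^ W) = True & False = False
Z ^ X = True ^ False = True
(Z ^ X) <-> U = True <-> True = True
W ^ U = False ^ True = True
~(W ^ U) = ~True = False
U ^ X = True ^ False = True
U <-> (U ^ X) = True <-> True = True
~(W ^ U) <-> (U <-> (U ^ X)) = False <-> True = False
((Z ^ X) <-> U) & (~(W ^ U) <-> (U <-> (U ^ X))) = True & False = False
(((Z ^ X) <-> U) & (~(W ^ U) <-> (U <-> (U ^ X)))) | W = False | False = False
((((Z ^ X) <-> U) & (~(W ^ U) <-> (U <-> (U ^ X)))) | W) ^ U = False ^ True = True
(Z & (Y ^ W)) <-> (((((Z ^ X) <-> U) & (~(W ^ U) <-> (U <-> (U ^ X)))) | W) ^ U) = False <-> True = False
U ^ Z = True ^ True = False
((Z & (Y ^ W)) <-> (((((Z ^ X) <-> U) & (~(W ^ U) <-> (U <-> (U ^ X)))) | W) ^ U)) ^ (U ^ Z) = False ^ False = False
W ^ X = False ^ False = False
U ^ (W ^ X) = True ^ False = True
(U ^ (W ^ X)) -> Y = True -> False = False
Z & ((U ^ (W ^ X)) -> Y) = True & False = False
(((Z & (Y ^ W)) <-> (((((Z ^ X) <-> U) & (~(W ^ U) <-> (U <-> (U ^ X)))) | W) ^ U)) ^ (U ^ Z)) ^ (Z & ((U ^ (W ^ X)) -> Y)) = False ^ False = False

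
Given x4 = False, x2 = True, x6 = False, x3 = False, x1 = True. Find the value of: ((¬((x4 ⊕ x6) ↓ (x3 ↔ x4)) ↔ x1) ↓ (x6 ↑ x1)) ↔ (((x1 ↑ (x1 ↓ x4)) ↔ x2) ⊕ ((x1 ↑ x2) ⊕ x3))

x4 ⊕ x6 = False ⊕ False = False
x3 ↔ x4 = False ↔ False = True
(x4 ⊕ x6) ↓ (x3 ↔ x4) = False ↓ True = False
¬((x4 ⊕ x6) ↓ (x3 ↔ x4)) = ¬False = True
¬((x4 ⊕ x6) ↓ (x3 ↔ x4)) ↔ x1 = True ↔ True = True
x6 ↑ x1 = False ↑ True = True
(¬((x4 ⊕ x6) ↓ (x3 ↔ x4)) ↔ x1) ↓ (x6 ↑ x1) = True ↓ True = False
x1 ↓ x4 = True ↓ False = False
x1 ↑ (x1 ↓ x4) = True ↑ False = True
(x1 ↑ (x1 ↓ x4)) ↔ x2 = True ↔ True = True
x1 ↑ x2 = True ↑ True = False
(x1 ↑ x2) ⊕ x3 = False ⊕ False = False
((x1 ↑ (x1 ↓ x4)) ↔ x2) ⊕ ((x1 ↑ x2) ⊕ x3) = True ⊕ False = True
((¬((x4 ⊕ x6) ↓ (x3 ↔ x4)) ↔ x1) ↓ (x6 ↑ x1)) ↔ (((x1 ↑ (x1 ↓ x4)) ↔ x2) ⊕ ((x1 ↑ x2) ⊕ x3)) = False ↔ True = False

False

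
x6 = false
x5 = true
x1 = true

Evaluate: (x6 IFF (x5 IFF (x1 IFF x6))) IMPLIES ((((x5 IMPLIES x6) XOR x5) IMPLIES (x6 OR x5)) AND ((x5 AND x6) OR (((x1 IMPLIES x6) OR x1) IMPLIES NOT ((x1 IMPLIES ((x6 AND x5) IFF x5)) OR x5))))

false

x1 IFF x6 = true IFF false = false
x5 IFF (x1 IFF x6) = true IFF false = false
x6 IFF (x5 IFF (x1 IFF x6)) = false IFF false = true
x5 IMPLIES x6 = true IMPLIES false = false
(x5 IMPLIES x6) XOR x5 = false XOR true = true
x6 OR x5 = false OR true = true
((x5 IMPLIES x6) XOR x5) IMPLIES (x6 OR x5) = true IMPLIES true = true
x5 AND x6 = true AND false = false
x1 IMPLIES x6 = true IMPLIES false = false
(x1 IMPLIES x6) OR x1 = false OR true = true
x6 AND x5 = false AND true = false
(x6 AND x5) IFF x5 = false IFF true = false
x1 IMPLIES ((x6 AND x5) IFF x5) = true IMPLIES false = false
(x1 IMPLIES ((x6 AND x5) IFF x5)) OR x5 = false OR true = true
NOT ((x1 IMPLIES ((x6 AND x5) IFF x5)) OR x5) = NOT true = false
((x1 IMPLIES x6) OR x1) IMPLIES NOT ((x1 IMPLIES ((x6 AND x5) IFF x5)) OR x5) = true IMPLIES false = false
(x5 AND x6) OR (((x1 IMPLIES x6) OR x1) IMPLIES NOT ((x1 IMPLIES ((x6 AND x5) IFF x5)) OR x5)) = false OR false = false
(((x5 IMPLIES x6) XOR x5) IMPLIES (x6 OR x5)) AND ((x5 AND x6) OR (((x1 IMPLIES x6) OR x1) IMPLIES NOT ((x1 IMPLIES ((x6 AND x5) IFF x5)) OR x5))) = true AND false = false
(x6 IFF (x5 IFF (x1 IFF x6))) IMPLIES ((((x5 IMPLIES x6) XOR x5) IMPLIES (x6 OR x5)) AND ((x5 AND x6) OR (((x1 IMPLIES x6) OR x1) IMPLIES NOT ((x1 IMPLIES ((x6 AND x5) IFF x5)) OR x5)))) = true IMPLIES false = false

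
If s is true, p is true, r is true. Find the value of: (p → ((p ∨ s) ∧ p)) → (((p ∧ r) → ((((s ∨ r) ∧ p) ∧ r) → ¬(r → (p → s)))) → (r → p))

p ∨ s = T ∨ T = T
(p ∨ s) ∧ p = T ∧ T = T
p → ((p ∨ s) ∧ p) = T → T = T
p ∧ r = T ∧ T = T
s ∨ r = T ∨ T = T
(s ∨ r) ∧ p = T ∧ T = T
((s ∨ r) ∧ p) ∧ r = T ∧ T = T
p → s = T → T = T
r → (p → s) = T → T = T
¬(r → (p → s)) = ¬T = F
(((s ∨ r) ∧ p) ∧ r) → ¬(r → (p → s)) = T → F = F
(p ∧ r) → ((((s ∨ r) ∧ p) ∧ r) → ¬(r → (p → s))) = T → F = F
r → p = T → T = T
((p ∧ r) → ((((s ∨ r) ∧ p) ∧ r) → ¬(r → (p → s)))) → (r → p) = F → T = T
(p → ((p ∨ s) ∧ p)) → (((p ∧ r) → ((((s ∨ r) ∧ p) ∧ r) → ¬(r → (p → s)))) → (r → p)) = T → T = T

T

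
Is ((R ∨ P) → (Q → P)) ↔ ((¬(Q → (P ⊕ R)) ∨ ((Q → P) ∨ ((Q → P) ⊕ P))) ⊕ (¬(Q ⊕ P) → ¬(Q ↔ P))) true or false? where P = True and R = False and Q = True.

R ∨ P = False ∨ True = True
Q → P = True → True = True
(R ∨ P) → (Q → P) = True → True = True
P ⊕ R = True ⊕ False = True
Q → (P ⊕ R) = True → True = True
¬(Q → (P ⊕ R)) = ¬True = False
Q → P = True → True = True
Q → P = True → True = True
(Q → P) ⊕ P = True ⊕ True = False
(Q → P) ∨ ((Q → P) ⊕ P) = True ∨ False = True
¬(Q → (P ⊕ R)) ∨ ((Q → P) ∨ ((Q → P) ⊕ P)) = False ∨ True = True
Q ⊕ P = True ⊕ True = False
¬(Q ⊕ P) = ¬False = True
Q ↔ P = True ↔ True = True
¬(Q ↔ P) = ¬True = False
¬(Q ⊕ P) → ¬(Q ↔ P) = True → False = False
(¬(Q → (P ⊕ R)) ∨ ((Q → P) ∨ ((Q → P) ⊕ P))) ⊕ (¬(Q ⊕ P) → ¬(Q ↔ P)) = True ⊕ False = True
((R ∨ P) → (Q → P)) ↔ ((¬(Q → (P ⊕ R)) ∨ ((Q → P) ∨ ((Q → P) ⊕ P))) ⊕ (¬(Q ⊕ P) → ¬(Q ↔ P))) = True ↔ True = True

True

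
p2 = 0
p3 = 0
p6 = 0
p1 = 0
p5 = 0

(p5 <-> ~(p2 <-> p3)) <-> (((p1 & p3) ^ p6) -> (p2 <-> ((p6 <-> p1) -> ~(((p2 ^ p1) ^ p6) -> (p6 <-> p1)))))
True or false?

1

p2 <-> p3 = 0 <-> 0 = 1
~(p2 <-> p3) = ~1 = 0
p5 <-> ~(p2 <-> p3) = 0 <-> 0 = 1
p1 & p3 = 0 & 0 = 0
(p1 & p3) ^ p6 = 0 ^ 0 = 0
p6 <-> p1 = 0 <-> 0 = 1
p2 ^ p1 = 0 ^ 0 = 0
(p2 ^ p1) ^ p6 = 0 ^ 0 = 0
p6 <-> p1 = 0 <-> 0 = 1
((p2 ^ p1) ^ p6) -> (p6 <-> p1) = 0 -> 1 = 1
~(((p2 ^ p1) ^ p6) -> (p6 <-> p1)) = ~1 = 0
(p6 <-> p1) -> ~(((p2 ^ p1) ^ p6) -> (p6 <-> p1)) = 1 -> 0 = 0
p2 <-> ((p6 <-> p1) -> ~(((p2 ^ p1) ^ p6) -> (p6 <-> p1))) = 0 <-> 0 = 1
((p1 & p3) ^ p6) -> (p2 <-> ((p6 <-> p1) -> ~(((p2 ^ p1) ^ p6) -> (p6 <-> p1)))) = 0 -> 1 = 1
(p5 <-> ~(p2 <-> p3)) <-> (((p1 & p3) ^ p6) -> (p2 <-> ((p6 <-> p1) -> ~(((p2 ^ p1) ^ p6) -> (p6 <-> p1))))) = 1 <-> 1 = 1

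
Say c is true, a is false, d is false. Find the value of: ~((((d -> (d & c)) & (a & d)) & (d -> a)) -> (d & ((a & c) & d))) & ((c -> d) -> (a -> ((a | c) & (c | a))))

F

Substituting c=T, a=F, d=F:
d & c = F & T = F
d -> (d & c) = F -> F = T
a & d = F & F = F
(d -> (d & c)) & (a & d) = T & F = F
d -> a = F -> F = T
((d -> (d & c)) & (a & d)) & (d -> a) = F & T = F
a & c = F & T = F
(a & c) & d = F & F = F
d & ((a & c) & d) = F & F = F
(((d -> (d & c)) & (a & d)) & (d -> a)) -> (d & ((a & c) & d)) = F -> F = T
~((((d -> (d & c)) & (a & d)) & (d -> a)) -> (d & ((a & c) & d))) = ~T = F
c -> d = T -> F = F
a | c = F | T = T
c | a = T | F = T
(a | c) & (c | a) = T & T = T
a -> ((a | c) & (c | a)) = F -> T = T
(c -> d) -> (a -> ((a | c) & (c | a))) = F -> T = T
~((((d -> (d & c)) & (a & d)) & (d -> a)) -> (d & ((a & c) & d))) & ((c -> d) -> (a -> ((a | c) & (c | a)))) = F & T = F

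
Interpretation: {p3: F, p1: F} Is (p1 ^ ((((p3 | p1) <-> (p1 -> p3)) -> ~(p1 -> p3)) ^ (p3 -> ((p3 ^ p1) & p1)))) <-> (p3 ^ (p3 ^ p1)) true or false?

p3 | p1 = F | F = F
p1 -> p3 = F -> F = T
(p3 | p1) <-> (p1 -> p3) = F <-> T = F
p1 -> p3 = F -> F = T
~(p1 -> p3) = ~T = F
((p3 | p1) <-> (p1 -> p3)) -> ~(p1 -> p3) = F -> F = T
p3 ^ p1 = F ^ F = F
(p3 ^ p1) & p1 = F & F = F
p3 -> ((p3 ^ p1) & p1) = F -> F = T
(((p3 | p1) <-> (p1 -> p3)) -> ~(p1 -> p3)) ^ (p3 -> ((p3 ^ p1) & p1)) = T ^ T = F
p1 ^ ((((p3 | p1) <-> (p1 -> p3)) -> ~(p1 -> p3)) ^ (p3 -> ((p3 ^ p1) & p1))) = F ^ F = F
p3 ^ p1 = F ^ F = F
p3 ^ (p3 ^ p1) = F ^ F = F
(p1 ^ ((((p3 | p1) <-> (p1 -> p3)) -> ~(p1 -> p3)) ^ (p3 -> ((p3 ^ p1) & p1)))) <-> (p3 ^ (p3 ^ p1)) = F <-> F = T

T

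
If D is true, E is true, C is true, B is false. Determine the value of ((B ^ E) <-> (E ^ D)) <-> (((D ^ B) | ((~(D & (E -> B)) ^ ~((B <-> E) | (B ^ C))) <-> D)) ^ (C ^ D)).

Substituting D=1, E=1, C=1, B=0:
B ^ E = 0 ^ 1 = 1
E ^ D = 1 ^ 1 = 0
(B ^ E) <-> (E ^ D) = 1 <-> 0 = 0
D ^ B = 1 ^ 0 = 1
E -> B = 1 -> 0 = 0
D & (E -> B) = 1 & 0 = 0
~(D & (E -> B)) = ~0 = 1
B <-> E = 0 <-> 1 = 0
B ^ C = 0 ^ 1 = 1
(B <-> E) | (B ^ C) = 0 | 1 = 1
~((B <-> E) | (B ^ C)) = ~1 = 0
~(D & (E -> B)) ^ ~((B <-> E) | (B ^ C)) = 1 ^ 0 = 1
(~(D & (E -> B)) ^ ~((B <-> E) | (B ^ C))) <-> D = 1 <-> 1 = 1
(D ^ B) | ((~(D & (E -> B)) ^ ~((B <-> E) | (B ^ C))) <-> D) = 1 | 1 = 1
C ^ D = 1 ^ 1 = 0
((D ^ B) | ((~(D & (E -> B)) ^ ~((B <-> E) | (B ^ C))) <-> D)) ^ (C ^ D) = 1 ^ 0 = 1
((B ^ E) <-> (E ^ D)) <-> (((D ^ B) | ((~(D & (E -> B)) ^ ~((B <-> E) | (B ^ C))) <-> D)) ^ (C ^ D)) = 0 <-> 1 = 0

0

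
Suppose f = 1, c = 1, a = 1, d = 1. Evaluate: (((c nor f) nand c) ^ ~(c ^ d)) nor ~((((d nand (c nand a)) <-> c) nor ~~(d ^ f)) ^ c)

1

Substituting f=1, c=1, a=1, d=1:
c nor f = 1 nor 1 = 0
(c nor f) nand c = 0 nand 1 = 1
c ^ d = 1 ^ 1 = 0
~(c ^ d) = ~0 = 1
((c nor f) nand c) ^ ~(c ^ d) = 1 ^ 1 = 0
c nand a = 1 nand 1 = 0
d nand (c nand a) = 1 nand 0 = 1
(d nand (c nand a)) <-> c = 1 <-> 1 = 1
d ^ f = 1 ^ 1 = 0
~(d ^ f) = ~0 = 1
~~(d ^ f) = ~1 = 0
((d nand (c nand a)) <-> c) nor ~~(d ^ f) = 1 nor 0 = 0
(((d nand (c nand a)) <-> c) nor ~~(d ^ f)) ^ c = 0 ^ 1 = 1
~((((d nand (c nand a)) <-> c) nor ~~(d ^ f)) ^ c) = ~1 = 0
(((c nor f) nand c) ^ ~(c ^ d)) nor ~((((d nand (c nand a)) <-> c) nor ~~(d ^ f)) ^ c) = 0 nor 0 = 1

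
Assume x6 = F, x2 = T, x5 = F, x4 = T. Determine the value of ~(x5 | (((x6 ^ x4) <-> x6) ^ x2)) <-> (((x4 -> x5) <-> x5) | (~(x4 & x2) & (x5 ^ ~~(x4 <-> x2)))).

Substituting x6=F, x2=T, x5=F, x4=T:
x6 ^ x4 = F ^ T = T
(x6 ^ x4) <-> x6 = T <-> F = F
((x6 ^ x4) <-> x6) ^ x2 = F ^ T = T
x5 | (((x6 ^ x4) <-> x6) ^ x2) = F | T = T
~(x5 | (((x6 ^ x4) <-> x6) ^ x2)) = ~T = F
x4 -> x5 = T -> F = F
(x4 -> x5) <-> x5 = F <-> F = T
x4 & x2 = T & T = T
~(x4 & x2) = ~T = F
x4 <-> x2 = T <-> T = T
~(x4 <-> x2) = ~T = F
~~(x4 <-> x2) = ~F = T
x5 ^ ~~(x4 <-> x2) = F ^ T = T
~(x4 & x2) & (x5 ^ ~~(x4 <-> x2)) = F & T = F
((x4 -> x5) <-> x5) | (~(x4 & x2) & (x5 ^ ~~(x4 <-> x2))) = T | F = T
~(x5 | (((x6 ^ x4) <-> x6) ^ x2)) <-> (((x4 -> x5) <-> x5) | (~(x4 & x2) & (x5 ^ ~~(x4 <-> x2)))) = F <-> T = F

F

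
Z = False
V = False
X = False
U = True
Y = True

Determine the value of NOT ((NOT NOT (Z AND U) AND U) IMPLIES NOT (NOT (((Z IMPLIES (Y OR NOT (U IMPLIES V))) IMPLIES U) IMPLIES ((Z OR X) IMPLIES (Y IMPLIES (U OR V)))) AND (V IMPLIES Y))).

False

Substituting Z=False, V=False, X=False, U=True, Y=True:
Z AND U = False AND True = False
NOT (Z AND U) = NOT False = True
NOT NOT (Z AND U) = NOT True = False
NOT NOT (Z AND U) AND U = False AND True = False
U IMPLIES V = True IMPLIES False = False
NOT (U IMPLIES V) = NOT False = True
Y OR NOT (U IMPLIES V) = True OR True = True
Z IMPLIES (Y OR NOT (U IMPLIES V)) = False IMPLIES True = True
(Z IMPLIES (Y OR NOT (U IMPLIES V))) IMPLIES U = True IMPLIES True = True
Z OR X = False OR False = False
U OR V = True OR False = True
Y IMPLIES (U OR V) = True IMPLIES True = True
(Z OR X) IMPLIES (Y IMPLIES (U OR V)) = False IMPLIES True = True
((Z IMPLIES (Y OR NOT (U IMPLIES V))) IMPLIES U) IMPLIES ((Z OR X) IMPLIES (Y IMPLIES (U OR V))) = True IMPLIES True = True
NOT (((Z IMPLIES (Y OR NOT (U IMPLIES V))) IMPLIES U) IMPLIES ((Z OR X) IMPLIES (Y IMPLIES (U OR V)))) = NOT True = False
V IMPLIES Y = False IMPLIES True = True
NOT (((Z IMPLIES (Y OR NOT (U IMPLIES V))) IMPLIES U) IMPLIES ((Z OR X) IMPLIES (Y IMPLIES (U OR V)))) AND (V IMPLIES Y) = False AND True = False
NOT (NOT (((Z IMPLIES (Y OR NOT (U IMPLIES V))) IMPLIES U) IMPLIES ((Z OR X) IMPLIES (Y IMPLIES (U OR V)))) AND (V IMPLIES Y)) = NOT False = True
(NOT NOT (Z AND U) AND U) IMPLIES NOT (NOT (((Z IMPLIES (Y OR NOT (U IMPLIES V))) IMPLIES U) IMPLIES ((Z OR X) IMPLIES (Y IMPLIES (U OR V)))) AND (V IMPLIES Y)) = False IMPLIES True = True
NOT ((NOT NOT (Z AND U) AND U) IMPLIES NOT (NOT (((Z IMPLIES (Y OR NOT (U IMPLIES V))) IMPLIES U) IMPLIES ((Z OR X) IMPLIES (Y IMPLIES (U OR V)))) AND (V IMPLIES Y))) = NOT True = False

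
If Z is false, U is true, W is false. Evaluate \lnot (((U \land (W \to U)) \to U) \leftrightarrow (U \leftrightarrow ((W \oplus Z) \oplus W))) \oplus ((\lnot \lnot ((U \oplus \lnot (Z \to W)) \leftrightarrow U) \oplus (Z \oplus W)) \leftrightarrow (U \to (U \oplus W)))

\text{False}

W \to U = \text{False} \to \text{True} = \text{True}
U \land (W \to U) = \text{True} \land \text{True} = \text{True}
(U \land (W \to U)) \to U = \text{True} \to \text{True} = \text{True}
W \oplus Z = \text{False} \oplus \text{False} = \text{False}
(W \oplus Z) \oplus W = \text{False} \oplus \text{False} = \text{False}
U \leftrightarrow ((W \oplus Z) \oplus W) = \text{True} \leftrightarrow \text{False} = \text{False}
((U \land (W \to U)) \to U) \leftrightarrow (U \leftrightarrow ((W \oplus Z) \oplus W)) = \text{True} \leftrightarrow \text{False} = \text{False}
\lnot (((U \land (W \to U)) \to U) \leftrightarrow (U \leftrightarrow ((W \oplus Z) \oplus W))) = \lnot \text{False} = \text{True}
Z \to W = \text{False} \to \text{False} = \text{True}
\lnot (Z \to W) = \lnot \text{True} = \text{False}
U \oplus \lnot (Z \to W) = \text{True} \oplus \text{False} = \text{True}
(U \oplus \lnot (Z \to W)) \leftrightarrow U = \text{True} \leftrightarrow \text{True} = \text{True}
\lnot ((U \oplus \lnot (Z \to W)) \leftrightarrow U) = \lnot \text{True} = \text{False}
\lnot \lnot ((U \oplus \lnot (Z \to W)) \leftrightarrow U) = \lnot \text{False} = \text{True}
Z \oplus W = \text{False} \oplus \text{False} = \text{False}
\lnot \lnot ((U \oplus \lnot (Z \to W)) \leftrightarrow U) \oplus (Z \oplus W) = \text{True} \oplus \text{False} = \text{True}
U \oplus W = \text{True} \oplus \text{False} = \text{True}
U \to (U \oplus W) = \text{True} \to \text{True} = \text{True}
(\lnot \lnot ((U \oplus \lnot (Z \to W)) \leftrightarrow U) \oplus (Z \oplus W)) \leftrightarrow (U \to (U \oplus W)) = \text{True} \leftrightarrow \text{True} = \text{True}
\lnot (((U \land (W \to U)) \to U) \leftrightarrow (U \leftrightarrow ((W \oplus Z) \oplus W))) \oplus ((\lnot \lnot ((U \oplus \lnot (Z \to W)) \leftrightarrow U) \oplus (Z \oplus W)) \leftrightarrow (U \to (U \oplus W))) = \text{True} \oplus \text{True} = \text{False}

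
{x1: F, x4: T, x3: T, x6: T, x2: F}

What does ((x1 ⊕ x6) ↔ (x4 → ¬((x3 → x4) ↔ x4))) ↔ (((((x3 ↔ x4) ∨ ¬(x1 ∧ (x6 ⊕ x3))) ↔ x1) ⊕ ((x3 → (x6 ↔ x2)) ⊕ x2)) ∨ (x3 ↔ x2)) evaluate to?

Substituting x1=F, x4=T, x3=T, x6=T, x2=F:
x1 ⊕ x6 = F ⊕ T = T
x3 → x4 = T → T = T
(x3 → x4) ↔ x4 = T ↔ T = T
¬((x3 → x4) ↔ x4) = ¬T = F
x4 → ¬((x3 → x4) ↔ x4) = T → F = F
(x1 ⊕ x6) ↔ (x4 → ¬((x3 → x4) ↔ x4)) = T ↔ F = F
x3 ↔ x4 = T ↔ T = T
x6 ⊕ x3 = T ⊕ T = F
x1 ∧ (x6 ⊕ x3) = F ∧ F = F
¬(x1 ∧ (x6 ⊕ x3)) = ¬F = T
(x3 ↔ x4) ∨ ¬(x1 ∧ (x6 ⊕ x3)) = T ∨ T = T
((x3 ↔ x4) ∨ ¬(x1 ∧ (x6 ⊕ x3))) ↔ x1 = T ↔ F = F
x6 ↔ x2 = T ↔ F = F
x3 → (x6 ↔ x2) = T → F = F
(x3 → (x6 ↔ x2)) ⊕ x2 = F ⊕ F = F
(((x3 ↔ x4) ∨ ¬(x1 ∧ (x6 ⊕ x3))) ↔ x1) ⊕ ((x3 → (x6 ↔ x2)) ⊕ x2) = F ⊕ F = F
x3 ↔ x2 = T ↔ F = F
((((x3 ↔ x4) ∨ ¬(x1 ∧ (x6 ⊕ x3))) ↔ x1) ⊕ ((x3 → (x6 ↔ x2)) ⊕ x2)) ∨ (x3 ↔ x2) = F ∨ F = F
((x1 ⊕ x6) ↔ (x4 → ¬((x3 → x4) ↔ x4))) ↔ (((((x3 ↔ x4) ∨ ¬(x1 ∧ (x6 ⊕ x3))) ↔ x1) ⊕ ((x3 → (x6 ↔ x2)) ⊕ x2)) ∨ (x3 ↔ x2)) = F ↔ F = T

T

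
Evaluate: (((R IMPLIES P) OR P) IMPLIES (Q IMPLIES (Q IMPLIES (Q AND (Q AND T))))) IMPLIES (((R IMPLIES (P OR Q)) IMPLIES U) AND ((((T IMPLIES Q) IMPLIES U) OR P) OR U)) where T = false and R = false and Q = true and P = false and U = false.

true

R IMPLIES P = false IMPLIES false = true
(R IMPLIES P) OR P = true OR false = true
Q AND T = true AND false = false
Q AND (Q AND T) = true AND false = false
Q IMPLIES (Q AND (Q AND T)) = true IMPLIES false = false
Q IMPLIES (Q IMPLIES (Q AND (Q AND T))) = true IMPLIES false = false
((R IMPLIES P) OR P) IMPLIES (Q IMPLIES (Q IMPLIES (Q AND (Q AND T)))) = true IMPLIES false = false
P OR Q = false OR true = true
R IMPLIES (P OR Q) = false IMPLIES true = true
(R IMPLIES (P OR Q)) IMPLIES U = true IMPLIES false = false
T IMPLIES Q = false IMPLIES true = true
(T IMPLIES Q) IMPLIES U = true IMPLIES false = false
((T IMPLIES Q) IMPLIES U) OR P = false OR false = false
(((T IMPLIES Q) IMPLIES U) OR P) OR U = false OR false = false
((R IMPLIES (P OR Q)) IMPLIES U) AND ((((T IMPLIES Q) IMPLIES U) OR P) OR U) = false AND false = false
(((R IMPLIES P) OR P) IMPLIES (Q IMPLIES (Q IMPLIES (Q AND (Q AND T))))) IMPLIES (((R IMPLIES (P OR Q)) IMPLIES U) AND ((((T IMPLIES Q) IMPLIES U) OR P) OR U)) = false IMPLIES false = true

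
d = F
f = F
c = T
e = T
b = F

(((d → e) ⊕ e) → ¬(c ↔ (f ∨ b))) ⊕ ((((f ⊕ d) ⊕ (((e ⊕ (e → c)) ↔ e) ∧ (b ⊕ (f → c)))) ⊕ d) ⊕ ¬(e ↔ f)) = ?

F

d → e = F → T = T
(d → e) ⊕ e = T ⊕ T = F
f ∨ b = F ∨ F = F
c ↔ (f ∨ b) = T ↔ F = F
¬(c ↔ (f ∨ b)) = ¬F = T
((d → e) ⊕ e) → ¬(c ↔ (f ∨ b)) = F → T = T
f ⊕ d = F ⊕ F = F
e → c = T → T = T
e ⊕ (e → c) = T ⊕ T = F
(e ⊕ (e → c)) ↔ e = F ↔ T = F
f → c = F → T = T
b ⊕ (f → c) = F ⊕ T = T
((e ⊕ (e → c)) ↔ e) ∧ (b ⊕ (f → c)) = F ∧ T = F
(f ⊕ d) ⊕ (((e ⊕ (e → c)) ↔ e) ∧ (b ⊕ (f → c))) = F ⊕ F = F
((f ⊕ d) ⊕ (((e ⊕ (e → c)) ↔ e) ∧ (b ⊕ (f → c)))) ⊕ d = F ⊕ F = F
e ↔ f = T ↔ F = F
¬(e ↔ f) = ¬F = T
(((f ⊕ d) ⊕ (((e ⊕ (e → c)) ↔ e) ∧ (b ⊕ (f → c)))) ⊕ d) ⊕ ¬(e ↔ f) = F ⊕ T = T
(((d → e) ⊕ e) → ¬(c ↔ (f ∨ b))) ⊕ ((((f ⊕ d) ⊕ (((e ⊕ (e → c)) ↔ e) ∧ (b ⊕ (f → c)))) ⊕ d) ⊕ ¬(e ↔ f)) = T ⊕ T = F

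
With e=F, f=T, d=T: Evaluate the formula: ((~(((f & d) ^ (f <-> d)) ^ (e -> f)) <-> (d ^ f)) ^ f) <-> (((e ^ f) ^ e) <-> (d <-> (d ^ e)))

Substituting e=F, f=T, d=T:
f & d = T & T = T
f <-> d = T <-> T = T
(f & d) ^ (f <-> d) = T ^ T = F
e -> f = F -> T = T
((f & d) ^ (f <-> d)) ^ (e -> f) = F ^ T = T
~(((f & d) ^ (f <-> d)) ^ (e -> f)) = ~T = F
d ^ f = T ^ T = F
~(((f & d) ^ (f <-> d)) ^ (e -> f)) <-> (d ^ f) = F <-> F = T
(~(((f & d) ^ (f <-> d)) ^ (e -> f)) <-> (d ^ f)) ^ f = T ^ T = F
e ^ f = F ^ T = T
(e ^ f) ^ e = T ^ F = T
d ^ e = T ^ F = T
d <-> (d ^ e) = T <-> T = T
((e ^ f) ^ e) <-> (d <-> (d ^ e)) = T <-> T = T
((~(((f & d) ^ (f <-> d)) ^ (e -> f)) <-> (d ^ f)) ^ f) <-> (((e ^ f) ^ e) <-> (d <-> (d ^ e))) = F <-> T = F

F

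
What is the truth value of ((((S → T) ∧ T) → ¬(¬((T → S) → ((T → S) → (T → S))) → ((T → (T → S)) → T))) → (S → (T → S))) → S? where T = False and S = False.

S → T = False → False = True
(S → T) ∧ T = True ∧ False = False
T → S = False → False = True
T → S = False → False = True
T → S = False → False = True
(T → S) → (T → S) = True → True = True
(T → S) → ((T → S) → (T → S)) = True → True = True
¬((T → S) → ((T → S) → (T → S))) = ¬True = False
T → S = False → False = True
T → (T → S) = False → True = True
(T → (T → S)) → T = True → False = False
¬((T → S) → ((T → S) → (T → S))) → ((T → (T → S)) → T) = False → False = True
¬(¬((T → S) → ((T → S) → (T → S))) → ((T → (T → S)) → T)) = ¬True = False
((S → T) ∧ T) → ¬(¬((T → S) → ((T → S) → (T → S))) → ((T → (T → S)) → T)) = False → False = True
T → S = False → False = True
S → (T → S) = False → True = True
(((S → T) ∧ T) → ¬(¬((T → S) → ((T → S) → (T → S))) → ((T → (T → S)) → T))) → (S → (T → S)) = True → True = True
((((S → T) ∧ T) → ¬(¬((T → S) → ((T → S) → (T → S))) → ((T → (T → S)) → T))) → (S → (T → S))) → S = True → False = False

False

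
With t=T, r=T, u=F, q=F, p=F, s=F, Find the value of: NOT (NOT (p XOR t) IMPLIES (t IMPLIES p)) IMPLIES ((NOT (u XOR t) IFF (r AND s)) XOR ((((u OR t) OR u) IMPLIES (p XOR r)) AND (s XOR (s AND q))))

T

p XOR t = F XOR T = T
NOT (p XOR t) = NOT T = F
t IMPLIES p = T IMPLIES F = F
NOT (p XOR t) IMPLIES (t IMPLIES p) = F IMPLIES F = T
NOT (NOT (p XOR t) IMPLIES (t IMPLIES p)) = NOT T = F
u XOR t = F XOR T = T
NOT (u XOR t) = NOT T = F
r AND s = T AND F = F
NOT (u XOR t) IFF (r AND s) = F IFF F = T
u OR t = F OR T = T
(u OR t) OR u = T OR F = T
p XOR r = F XOR T = T
((u OR t) OR u) IMPLIES (p XOR r) = T IMPLIES T = T
s AND q = F AND F = F
s XOR (s AND q) = F XOR F = F
(((u OR t) OR u) IMPLIES (p XOR r)) AND (s XOR (s AND q)) = T AND F = F
(NOT (u XOR t) IFF (r AND s)) XOR ((((u OR t) OR u) IMPLIES (p XOR r)) AND (s XOR (s AND q))) = T XOR F = T
NOT (NOT (p XOR t) IMPLIES (t IMPLIES p)) IMPLIES ((NOT (u XOR t) IFF (r AND s)) XOR ((((u OR t) OR u) IMPLIES (p XOR r)) AND (s XOR (s AND q)))) = F IMPLIES T = T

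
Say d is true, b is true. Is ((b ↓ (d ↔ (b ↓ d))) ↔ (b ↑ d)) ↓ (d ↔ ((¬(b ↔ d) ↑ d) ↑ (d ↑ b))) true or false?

b ↓ d = T ↓ T = F
d ↔ (b ↓ d) = T ↔ F = F
b ↓ (d ↔ (b ↓ d)) = T ↓ F = F
b ↑ d = T ↑ T = F
(b ↓ (d ↔ (b ↓ d))) ↔ (b ↑ d) = F ↔ F = T
b ↔ d = T ↔ T = T
¬(b ↔ d) = ¬T = F
¬(b ↔ d) ↑ d = F ↑ T = T
d ↑ b = T ↑ T = F
(¬(b ↔ d) ↑ d) ↑ (d ↑ b) = T ↑ F = T
d ↔ ((¬(b ↔ d) ↑ d) ↑ (d ↑ b)) = T ↔ T = T
((b ↓ (d ↔ (b ↓ d))) ↔ (b ↑ d)) ↓ (d ↔ ((¬(b ↔ d) ↑ d) ↑ (d ↑ b))) = T ↓ T = F

F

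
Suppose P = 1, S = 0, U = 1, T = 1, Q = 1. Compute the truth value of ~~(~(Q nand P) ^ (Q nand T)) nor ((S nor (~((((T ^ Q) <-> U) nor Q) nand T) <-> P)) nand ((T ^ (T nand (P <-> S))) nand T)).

0

Q nand P = 1 nand 1 = 0
~(Q nand P) = ~0 = 1
Q nand T = 1 nand 1 = 0
~(Q nand P) ^ (Q nand T) = 1 ^ 0 = 1
~(~(Q nand P) ^ (Q nand T)) = ~1 = 0
~~(~(Q nand P) ^ (Q nand T)) = ~0 = 1
T ^ Q = 1 ^ 1 = 0
(T ^ Q) <-> U = 0 <-> 1 = 0
((T ^ Q) <-> U) nor Q = 0 nor 1 = 0
(((T ^ Q) <-> U) nor Q) nand T = 0 nand 1 = 1
~((((T ^ Q) <-> U) nor Q) nand T) = ~1 = 0
~((((T ^ Q) <-> U) nor Q) nand T) <-> P = 0 <-> 1 = 0
S nor (~((((T ^ Q) <-> U) nor Q) nand T) <-> P) = 0 nor 0 = 1
P <-> S = 1 <-> 0 = 0
T nand (P <-> S) = 1 nand 0 = 1
T ^ (T nand (P <-> S)) = 1 ^ 1 = 0
(T ^ (T nand (P <-> S))) nand T = 0 nand 1 = 1
(S nor (~((((T ^ Q) <-> U) nor Q) nand T) <-> P)) nand ((T ^ (T nand (P <-> S))) nand T) = 1 nand 1 = 0
~~(~(Q nand P) ^ (Q nand T)) nor ((S nor (~((((T ^ Q) <-> U) nor Q) nand T) <-> P)) nand ((T ^ (T nand (P <-> S))) nand T)) = 1 nor 0 = 0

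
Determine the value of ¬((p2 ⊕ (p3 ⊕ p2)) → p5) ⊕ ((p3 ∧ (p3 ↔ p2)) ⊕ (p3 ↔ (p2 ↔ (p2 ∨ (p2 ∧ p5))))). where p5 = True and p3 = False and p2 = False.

False

Substituting p5=True, p3=False, p2=False:
p3 ⊕ p2 = False ⊕ False = False
p2 ⊕ (p3 ⊕ p2) = False ⊕ False = False
(p2 ⊕ (p3 ⊕ p2)) → p5 = False → True = True
¬((p2 ⊕ (p3 ⊕ p2)) → p5) = ¬True = False
p3 ↔ p2 = False ↔ False = True
p3 ∧ (p3 ↔ p2) = False ∧ True = False
p2 ∧ p5 = False ∧ True = False
p2 ∨ (p2 ∧ p5) = False ∨ False = False
p2 ↔ (p2 ∨ (p2 ∧ p5)) = False ↔ False = True
p3 ↔ (p2 ↔ (p2 ∨ (p2 ∧ p5))) = False ↔ True = False
(p3 ∧ (p3 ↔ p2)) ⊕ (p3 ↔ (p2 ↔ (p2 ∨ (p2 ∧ p5)))) = False ⊕ False = False
¬((p2 ⊕ (p3 ⊕ p2)) → p5) ⊕ ((p3 ∧ (p3 ↔ p2)) ⊕ (p3 ↔ (p2 ↔ (p2 ∨ (p2 ∧ p5))))) = False ⊕ False = False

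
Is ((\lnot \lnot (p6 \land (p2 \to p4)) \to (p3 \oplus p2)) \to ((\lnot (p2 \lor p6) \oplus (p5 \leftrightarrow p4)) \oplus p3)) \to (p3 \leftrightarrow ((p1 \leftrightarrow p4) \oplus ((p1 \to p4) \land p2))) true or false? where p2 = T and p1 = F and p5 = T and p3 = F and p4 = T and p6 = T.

Substituting p2=T, p1=F, p5=T, p3=F, p4=T, p6=T:
p2 \to p4 = T \to T = T
p6 \land (p2 \to p4) = T \land T = T
\lnot (p6 \land (p2 \to p4)) = \lnot T = F
\lnot \lnot (p6 \land (p2 \to p4)) = \lnot F = T
p3 \oplus p2 = F \oplus T = T
\lnot \lnot (p6 \land (p2 \to p4)) \to (p3 \oplus p2) = T \to T = T
p2 \lor p6 = T \lor T = T
\lnot (p2 \lor p6) = \lnot T = F
p5 \leftrightarrow p4 = T \leftrightarrow T = T
\lnot (p2 \lor p6) \oplus (p5 \leftrightarrow p4) = F \oplus T = T
(\lnot (p2 \lor p6) \oplus (p5 \leftrightarrow p4)) \oplus p3 = T \oplus F = T
(\lnot \lnot (p6 \land (p2 \to p4)) \to (p3 \oplus p2)) \to ((\lnot (p2 \lor p6) \oplus (p5 \leftrightarrow p4)) \oplus p3) = T \to T = T
p1 \leftrightarrow p4 = F \leftrightarrow T = F
p1 \to p4 = F \to T = T
(p1 \to p4) \land p2 = T \land T = T
(p1 \leftrightarrow p4) \oplus ((p1 \to p4) \land p2) = F \oplus T = T
p3 \leftrightarrow ((p1 \leftrightarrow p4) \oplus ((p1 \to p4) \land p2)) = F \leftrightarrow T = F
((\lnot \lnot (p6 \land (p2 \to p4)) \to (p3 \oplus p2)) \to ((\lnot (p2 \lor p6) \oplus (p5 \leftrightarrow p4)) \oplus p3)) \to (p3 \leftrightarrow ((p1 \leftrightarrow p4) \oplus ((p1 \to p4) \land p2))) = T \to F = F

F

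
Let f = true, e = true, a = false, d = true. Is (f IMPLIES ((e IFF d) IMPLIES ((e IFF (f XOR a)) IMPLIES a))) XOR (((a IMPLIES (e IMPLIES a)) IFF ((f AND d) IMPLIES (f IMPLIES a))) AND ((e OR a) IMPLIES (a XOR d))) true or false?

false

e IFF d = true IFF true = true
f XOR a = true XOR false = true
e IFF (f XOR a) = true IFF true = true
(e IFF (f XOR a)) IMPLIES a = true IMPLIES false = false
(e IFF d) IMPLIES ((e IFF (f XOR a)) IMPLIES a) = true IMPLIES false = false
f IMPLIES ((e IFF d) IMPLIES ((e IFF (f XOR a)) IMPLIES a)) = true IMPLIES false = false
e IMPLIES a = true IMPLIES false = false
a IMPLIES (e IMPLIES a) = false IMPLIES false = true
f AND d = true AND true = true
f IMPLIES a = true IMPLIES false = false
(f AND d) IMPLIES (f IMPLIES a) = true IMPLIES false = false
(a IMPLIES (e IMPLIES a)) IFF ((f AND d) IMPLIES (f IMPLIES a)) = true IFF false = false
e OR a = true OR false = true
a XOR d = false XOR true = true
(e OR a) IMPLIES (a XOR d) = true IMPLIES true = true
((a IMPLIES (e IMPLIES a)) IFF ((f AND d) IMPLIES (f IMPLIES a))) AND ((e OR a) IMPLIES (a XOR d)) = false AND true = false
(f IMPLIES ((e IFF d) IMPLIES ((e IFF (f XOR a)) IMPLIES a))) XOR (((a IMPLIES (e IMPLIES a)) IFF ((f AND d) IMPLIES (f IMPLIES a))) AND ((e OR a) IMPLIES (a XOR d))) = false XOR false = false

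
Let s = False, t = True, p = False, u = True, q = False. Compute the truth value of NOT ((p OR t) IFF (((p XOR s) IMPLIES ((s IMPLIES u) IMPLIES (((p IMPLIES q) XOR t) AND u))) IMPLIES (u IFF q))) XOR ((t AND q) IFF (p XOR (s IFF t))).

False

Substituting s=False, t=True, p=False, u=True, q=False:
p OR t = False OR True = True
p XOR s = False XOR False = False
s IMPLIES u = False IMPLIES True = True
p IMPLIES q = False IMPLIES False = True
(p IMPLIES q) XOR t = True XOR True = False
((p IMPLIES q) XOR t) AND u = False AND True = False
(s IMPLIES u) IMPLIES (((p IMPLIES q) XOR t) AND u) = True IMPLIES False = False
(p XOR s) IMPLIES ((s IMPLIES u) IMPLIES (((p IMPLIES q) XOR t) AND u)) = False IMPLIES False = True
u IFF q = True IFF False = False
((p XOR s) IMPLIES ((s IMPLIES u) IMPLIES (((p IMPLIES q) XOR t) AND u))) IMPLIES (u IFF q) = True IMPLIES False = False
(p OR t) IFF (((p XOR s) IMPLIES ((s IMPLIES u) IMPLIES (((p IMPLIES q) XOR t) AND u))) IMPLIES (u IFF q)) = True IFF False = False
NOT ((p OR t) IFF (((p XOR s) IMPLIES ((s IMPLIES u) IMPLIES (((p IMPLIES q) XOR t) AND u))) IMPLIES (u IFF q))) = NOT False = True
t AND q = True AND False = False
s IFF t = False IFF True = False
p XOR (s IFF t) = False XOR False = False
(t AND q) IFF (p XOR (s IFF t)) = False IFF False = True
NOT ((p OR t) IFF (((p XOR s) IMPLIES ((s IMPLIES u) IMPLIES (((p IMPLIES q) XOR t) AND u))) IMPLIES (u IFF q))) XOR ((t AND q) IFF (p XOR (s IFF t))) = True XOR True = False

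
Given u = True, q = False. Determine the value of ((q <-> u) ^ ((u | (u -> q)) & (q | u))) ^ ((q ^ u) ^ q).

q <-> u = False <-> True = False
u -> q = True -> False = False
u | (u -> q) = True | False = True
q | u = False | True = True
(u | (u -> q)) & (q | u) = True & True = True
(q <-> u) ^ ((u | (u -> q)) & (q | u)) = False ^ True = True
q ^ u = False ^ True = True
(q ^ u) ^ q = True ^ False = True
((q <-> u) ^ ((u | (u -> q)) & (q | u))) ^ ((q ^ u) ^ q) = True ^ True = False

False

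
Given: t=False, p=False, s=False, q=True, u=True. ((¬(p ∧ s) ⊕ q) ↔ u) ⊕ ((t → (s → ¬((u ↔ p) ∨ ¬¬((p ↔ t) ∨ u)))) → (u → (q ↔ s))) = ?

False

p ∧ s = False ∧ False = False
¬(p ∧ s) = ¬False = True
¬(p ∧ s) ⊕ q = True ⊕ True = False
(¬(p ∧ s) ⊕ q) ↔ u = False ↔ True = False
u ↔ p = True ↔ False = False
p ↔ t = False ↔ False = True
(p ↔ t) ∨ u = True ∨ True = True
¬((p ↔ t) ∨ u) = ¬True = False
¬¬((p ↔ t) ∨ u) = ¬False = True
(u ↔ p) ∨ ¬¬((p ↔ t) ∨ u) = False ∨ True = True
¬((u ↔ p) ∨ ¬¬((p ↔ t) ∨ u)) = ¬True = False
s → ¬((u ↔ p) ∨ ¬¬((p ↔ t) ∨ u)) = False → False = True
t → (s → ¬((u ↔ p) ∨ ¬¬((p ↔ t) ∨ u))) = False → True = True
q ↔ s = True ↔ False = False
u → (q ↔ s) = True → False = False
(t → (s → ¬((u ↔ p) ∨ ¬¬((p ↔ t) ∨ u)))) → (u → (q ↔ s)) = True → False = False
((¬(p ∧ s) ⊕ q) ↔ u) ⊕ ((t → (s → ¬((u ↔ p) ∨ ¬¬((p ↔ t) ∨ u)))) → (u → (q ↔ s))) = False ⊕ False = False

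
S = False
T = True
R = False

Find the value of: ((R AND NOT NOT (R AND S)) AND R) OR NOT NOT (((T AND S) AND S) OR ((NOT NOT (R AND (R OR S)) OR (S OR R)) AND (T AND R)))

False

R AND S = False AND False = False
NOT (R AND S) = NOT False = True
NOT NOT (R AND S) = NOT True = False
R AND NOT NOT (R AND S) = False AND False = False
(R AND NOT NOT (R AND S)) AND R = False AND False = False
T AND S = True AND False = False
(T AND S) AND S = False AND False = False
R OR S = False OR False = False
R AND (R OR S) = False AND False = False
NOT (R AND (R OR S)) = NOT False = True
NOT NOT (R AND (R OR S)) = NOT True = False
S OR R = False OR False = False
NOT NOT (R AND (R OR S)) OR (S OR R) = False OR False = False
T AND R = True AND False = False
(NOT NOT (R AND (R OR S)) OR (S OR R)) AND (T AND R) = False AND False = False
((T AND S) AND S) OR ((NOT NOT (R AND (R OR S)) OR (S OR R)) AND (T AND R)) = False OR False = False
NOT (((T AND S) AND S) OR ((NOT NOT (R AND (R OR S)) OR (S OR R)) AND (T AND R))) = NOT False = True
NOT NOT (((T AND S) AND S) OR ((NOT NOT (R AND (R OR S)) OR (S OR R)) AND (T AND R))) = NOT True = False
((R AND NOT NOT (R AND S)) AND R) OR NOT NOT (((T AND S) AND S) OR ((NOT NOT (R AND (R OR S)) OR (S OR R)) AND (T AND R))) = False OR False = False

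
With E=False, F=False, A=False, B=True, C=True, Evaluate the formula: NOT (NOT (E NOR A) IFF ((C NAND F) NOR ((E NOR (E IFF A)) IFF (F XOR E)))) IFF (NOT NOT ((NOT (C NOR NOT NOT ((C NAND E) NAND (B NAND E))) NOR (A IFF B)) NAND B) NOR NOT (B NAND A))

E NOR A = False NOR False = True
NOT (E NOR A) = NOT True = False
C NAND F = True NAND False = True
E IFF A = False IFF False = True
E NOR (E IFF A) = False NOR True = False
F XOR E = False XOR False = False
(E NOR (E IFF A)) IFF (F XOR E) = False IFF False = True
(C NAND F) NOR ((E NOR (E IFF A)) IFF (F XOR E)) = True NOR True = False
NOT (E NOR A) IFF ((C NAND F) NOR ((E NOR (E IFF A)) IFF (F XOR E))) = False IFF False = True
NOT (NOT (E NOR A) IFF ((C NAND F) NOR ((E NOR (E IFF A)) IFF (F XOR E)))) = NOT True = False
C NAND E = True NAND False = True
B NAND E = True NAND False = True
(C NAND E) NAND (B NAND E) = True NAND True = False
NOT ((C NAND E) NAND (B NAND E)) = NOT False = True
NOT NOT ((C NAND E) NAND (B NAND E)) = NOT True = False
C NOR NOT NOT ((C NAND E) NAND (B NAND E)) = True NOR False = False
NOT (C NOR NOT NOT ((C NAND E) NAND (B NAND E))) = NOT False = True
A IFF B = False IFF True = False
NOT (C NOR NOT NOT ((C NAND E) NAND (B NAND E))) NOR (A IFF B) = True NOR False = False
(NOT (C NOR NOT NOT ((C NAND E) NAND (B NAND E))) NOR (A IFF B)) NAND B = False NAND True = True
NOT ((NOT (C NOR NOT NOT ((C NAND E) NAND (B NAND E))) NOR (A IFF B)) NAND B) = NOT True = False
NOT NOT ((NOT (C NOR NOT NOT ((C NAND E) NAND (B NAND E))) NOR (A IFF B)) NAND B) = NOT False = True
B NAND A = True NAND False = True
NOT (B NAND A) = NOT True = False
NOT NOT ((NOT (C NOR NOT NOT ((C NAND E) NAND (B NAND E))) NOR (A IFF B)) NAND B) NOR NOT (B NAND A) = True NOR False = False
NOT (NOT (E NOR A) IFF ((C NAND F) NOR ((E NOR (E IFF A)) IFF (F XOR E)))) IFF (NOT NOT ((NOT (C NOR NOT NOT ((C NAND E) NAND (B NAND E))) NOR (A IFF B)) NAND B) NOR NOT (B NAND A)) = False IFF False = True

True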